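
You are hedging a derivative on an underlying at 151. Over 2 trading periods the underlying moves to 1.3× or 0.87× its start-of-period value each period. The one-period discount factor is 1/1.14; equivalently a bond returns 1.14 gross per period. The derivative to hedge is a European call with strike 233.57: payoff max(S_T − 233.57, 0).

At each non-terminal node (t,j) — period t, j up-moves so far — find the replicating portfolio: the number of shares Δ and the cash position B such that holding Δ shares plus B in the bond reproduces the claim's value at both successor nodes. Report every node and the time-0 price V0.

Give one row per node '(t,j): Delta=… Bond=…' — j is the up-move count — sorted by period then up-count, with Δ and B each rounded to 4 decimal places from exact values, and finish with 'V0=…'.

Under the risk-neutral measure, an up-move has probability p* = (R−d)/(u−d) = 0.6279 and values discount at R = 1.14.
Terminal values V(2,·): V(2,0)=0.0000, V(2,1)=0.0000, V(2,2)=21.6200
(1,0): S=131.3700. Δ = (V_up−V_dn)/(S_up−S_dn) = (0.0000−0.0000)/(170.7810−114.2919) = 0.0000. V = [p*·0.0000 + (1−p*)·0.0000]/1.14 = 0.0000. B = V − Δ·S = 0.0000.
(1,1): S=196.3000. Δ = (V_up−V_dn)/(S_up−S_dn) = (21.6200−0.0000)/(255.1900−170.7810) = 0.2561. V = [p*·21.6200 + (1−p*)·0.0000]/1.14 = 11.9082. B = V − Δ·S = -38.3709.
(0,0): S=151.0000. Δ = (V_up−V_dn)/(S_up−S_dn) = (11.9082−0.0000)/(196.3000−131.3700) = 0.1834. V = [p*·11.9082 + (1−p*)·0.0000]/1.14 = 6.5590. B = V − Δ·S = -21.1345.
The time-0 hedge costs 6.5590, which is the no-arbitrage price.

(0,0): Delta=0.1834 Bond=-21.1345
(1,0): Delta=0.0000 Bond=0.0000
(1,1): Delta=0.2561 Bond=-38.3709
V0=6.5590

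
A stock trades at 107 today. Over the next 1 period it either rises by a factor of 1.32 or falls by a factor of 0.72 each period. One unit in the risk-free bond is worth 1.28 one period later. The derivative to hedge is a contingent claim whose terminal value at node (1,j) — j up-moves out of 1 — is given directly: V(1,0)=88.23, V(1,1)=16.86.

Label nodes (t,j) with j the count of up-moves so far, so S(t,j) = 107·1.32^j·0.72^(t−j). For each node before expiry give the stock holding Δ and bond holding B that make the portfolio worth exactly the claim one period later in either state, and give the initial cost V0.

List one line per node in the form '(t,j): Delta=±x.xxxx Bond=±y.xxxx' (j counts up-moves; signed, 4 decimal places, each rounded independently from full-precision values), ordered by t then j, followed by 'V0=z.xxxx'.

Since d<R<u, set p* = (R−d)/(u−d) = 0.9333; price each node as the discounted p*-expectation of its children.
Terminal values V(1,·): V(1,0)=88.2300, V(1,1)=16.8600
  t=0,j=0: stock 107.0000 → up 141.2400 (V=16.8600), down 77.0400 (V=88.2300). Price 16.8891; hedge Δ=-1.1117, bond B=135.8391.
Self-financing check: at every node Δ·S+B equals the discounted successor values.

(0,0): Delta=-1.1117 Bond=135.8391
V0=16.8891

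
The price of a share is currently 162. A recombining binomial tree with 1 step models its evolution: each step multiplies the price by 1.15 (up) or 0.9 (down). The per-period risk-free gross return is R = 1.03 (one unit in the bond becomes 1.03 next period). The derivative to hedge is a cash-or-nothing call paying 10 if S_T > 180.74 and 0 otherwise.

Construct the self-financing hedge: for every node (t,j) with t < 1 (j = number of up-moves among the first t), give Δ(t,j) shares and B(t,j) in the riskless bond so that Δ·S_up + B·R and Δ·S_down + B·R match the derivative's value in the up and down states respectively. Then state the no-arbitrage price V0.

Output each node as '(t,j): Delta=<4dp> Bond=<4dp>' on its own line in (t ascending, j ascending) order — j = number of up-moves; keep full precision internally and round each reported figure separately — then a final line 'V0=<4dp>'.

No-arbitrage ⇒ martingale measure with p* = (R−d)/(u−d) = 0.5200.
At expiry t=1: V(1,0)=0.0000, V(1,1)=10.0000
Node (0,0) S=162.0000: V=(p*·10.0000+(1−p*)·0.0000)/1.03=5.0485; Δ=(10.0000−0.0000)/(186.3000−145.8000)=0.2469; B=V−Δ·S=-34.9515
Root portfolio cost Δ·162+B reproduces V0=5.0485.

(0,0): Delta=0.2469 Bond=-34.9515
V0=5.0485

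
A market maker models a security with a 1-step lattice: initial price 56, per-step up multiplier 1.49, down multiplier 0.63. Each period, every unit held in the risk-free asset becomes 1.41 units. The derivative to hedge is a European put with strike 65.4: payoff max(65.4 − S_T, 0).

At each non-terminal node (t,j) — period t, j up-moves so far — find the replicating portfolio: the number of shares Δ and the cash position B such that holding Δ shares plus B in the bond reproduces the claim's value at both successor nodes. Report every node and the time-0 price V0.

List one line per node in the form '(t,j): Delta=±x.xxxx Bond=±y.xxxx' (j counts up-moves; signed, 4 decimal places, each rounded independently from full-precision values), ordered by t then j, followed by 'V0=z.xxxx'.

(0,0): Delta=-0.6254 Bond=37.0104
V0=1.9871

The replicating-portfolio and risk-neutral prices coincide; use p* = (1.41−0.63)/(1.49−0.63) = 0.9070 for the latter.
Terminal payoffs: V(1,0)=30.1200, V(1,1)=0.0000
Node (0,0) S=56.0000: V=(p*·0.0000+(1−p*)·30.1200)/1.41=1.9871; Δ=(0.0000−30.1200)/(83.4400−35.2800)=-0.6254; B=V−Δ·S=37.0104
The time-0 hedge costs 1.9871, which is the no-arbitrage price.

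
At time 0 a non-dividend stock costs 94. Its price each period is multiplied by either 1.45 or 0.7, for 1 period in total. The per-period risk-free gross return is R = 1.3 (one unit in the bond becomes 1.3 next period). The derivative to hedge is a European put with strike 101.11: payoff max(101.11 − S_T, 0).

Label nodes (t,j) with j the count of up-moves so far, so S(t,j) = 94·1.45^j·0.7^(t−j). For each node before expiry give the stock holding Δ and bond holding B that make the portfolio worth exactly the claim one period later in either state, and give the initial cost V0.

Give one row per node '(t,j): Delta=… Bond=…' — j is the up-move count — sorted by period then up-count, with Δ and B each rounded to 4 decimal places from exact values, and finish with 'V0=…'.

(0,0): Delta=-0.5009 Bond=52.5123
V0=5.4323

The replicating-portfolio and risk-neutral prices coincide; use p* = (1.3−0.7)/(1.45−0.7) = 0.8000 for the latter.
At expiry t=1: V(1,0)=35.3100, V(1,1)=0.0000
(0,0): S=94.0000. Δ = (V_up−V_dn)/(S_up−S_dn) = (0.0000−35.3100)/(136.3000−65.8000) = -0.5009. V = [p*·0.0000 + (1−p*)·35.3100]/1.3 = 5.4323. B = V − Δ·S = 52.5123.
Root portfolio cost Δ·94+B reproduces V0=5.4323.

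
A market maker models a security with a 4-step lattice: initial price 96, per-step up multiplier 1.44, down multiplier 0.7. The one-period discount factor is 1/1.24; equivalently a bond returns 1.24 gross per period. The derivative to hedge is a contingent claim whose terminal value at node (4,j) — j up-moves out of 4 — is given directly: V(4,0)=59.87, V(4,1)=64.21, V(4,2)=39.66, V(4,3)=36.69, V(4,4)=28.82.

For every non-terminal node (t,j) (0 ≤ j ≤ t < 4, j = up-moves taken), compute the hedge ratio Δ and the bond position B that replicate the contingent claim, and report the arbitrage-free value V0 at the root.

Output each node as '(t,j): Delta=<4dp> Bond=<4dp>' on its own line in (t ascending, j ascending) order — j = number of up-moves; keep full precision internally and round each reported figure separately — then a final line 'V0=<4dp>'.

(0,0): Delta=-0.0604 Bond=21.3894
(1,0): Delta=-0.1432 Bond=32.0862
(1,1): Delta=-0.0455 Bond=24.4624
(2,0): Delta=-0.3879 Bond=51.2968
(2,1): Delta=-0.0991 Bond=35.5240
(2,2): Delta=-0.0358 Bond=28.4109
(3,0): Delta=0.1781 Bond=44.9714
(3,1): Delta=-0.4898 Bond=70.5105
(3,2): Delta=-0.0288 Bond=34.2496
(3,3): Delta=-0.0371 Bond=35.5924
V0=15.5913

Risk-neutral probability p* = (R−d)/(u−d) = (1.24−0.7)/(1.44−0.7) = 0.7297.
Terminal payoffs: V(4,0)=59.8700, V(4,1)=64.2100, V(4,2)=39.6600, V(4,3)=36.6900, V(4,4)=28.8200
(3,0): S=32.9280. Δ = (V_up−V_dn)/(S_up−S_dn) = (64.2100−59.8700)/(47.4163−23.0496) = 0.1781. V = [p*·64.2100 + (1−p*)·59.8700]/1.24 = 50.8363. B = V − Δ·S = 44.9714.
(3,1): S=67.7376. Δ = (V_up−V_dn)/(S_up−S_dn) = (39.6600−64.2100)/(97.5421−47.4163) = -0.4898. V = [p*·39.6600 + (1−p*)·64.2100]/1.24 = 37.3348. B = V − Δ·S = 70.5105.
(3,2): S=139.3459. Δ = (V_up−V_dn)/(S_up−S_dn) = (36.6900−39.6600)/(200.6581−97.5421) = -0.0288. V = [p*·36.6900 + (1−p*)·39.6600]/1.24 = 30.2361. B = V − Δ·S = 34.2496.
(3,3): S=286.6545. Δ = (V_up−V_dn)/(S_up−S_dn) = (28.8200−36.6900)/(412.7824−200.6581) = -0.0371. V = [p*·28.8200 + (1−p*)·36.6900]/1.24 = 24.9573. B = V − Δ·S = 35.5924.
(2,0): S=47.0400. Δ = (V_up−V_dn)/(S_up−S_dn) = (37.3348−50.8363)/(67.7376−32.9280) = -0.3879. V = [p*·37.3348 + (1−p*)·50.8363]/1.24 = 33.0515. B = V − Δ·S = 51.2968.
(2,1): S=96.7680. Δ = (V_up−V_dn)/(S_up−S_dn) = (30.2361−37.3348)/(139.3459−67.7376) = -0.0991. V = [p*·30.2361 + (1−p*)·37.3348]/1.24 = 25.9312. B = V − Δ·S = 35.5240.
(2,2): S=199.0656. Δ = (V_up−V_dn)/(S_up−S_dn) = (24.9573−30.2361)/(286.6545−139.3459) = -0.0358. V = [p*·24.9573 + (1−p*)·30.2361]/1.24 = 21.2774. B = V − Δ·S = 28.4109.
(1,0): S=67.2000. Δ = (V_up−V_dn)/(S_up−S_dn) = (25.9312−33.0515)/(96.7680−47.0400) = -0.1432. V = [p*·25.9312 + (1−p*)·33.0515]/1.24 = 22.4642. B = V − Δ·S = 32.0862.
(1,1): S=138.2400. Δ = (V_up−V_dn)/(S_up−S_dn) = (21.2774−25.9312)/(199.0656−96.7680) = -0.0455. V = [p*·21.2774 + (1−p*)·25.9312]/1.24 = 18.1735. B = V − Δ·S = 24.4624.
(0,0): S=96.0000. Δ = (V_up−V_dn)/(S_up−S_dn) = (18.1735−22.4642)/(138.2400−67.2000) = -0.0604. V = [p*·18.1735 + (1−p*)·22.4642]/1.24 = 15.5913. B = V − Δ·S = 21.3894.
The time-0 hedge costs 15.5913, which is the no-arbitrage price.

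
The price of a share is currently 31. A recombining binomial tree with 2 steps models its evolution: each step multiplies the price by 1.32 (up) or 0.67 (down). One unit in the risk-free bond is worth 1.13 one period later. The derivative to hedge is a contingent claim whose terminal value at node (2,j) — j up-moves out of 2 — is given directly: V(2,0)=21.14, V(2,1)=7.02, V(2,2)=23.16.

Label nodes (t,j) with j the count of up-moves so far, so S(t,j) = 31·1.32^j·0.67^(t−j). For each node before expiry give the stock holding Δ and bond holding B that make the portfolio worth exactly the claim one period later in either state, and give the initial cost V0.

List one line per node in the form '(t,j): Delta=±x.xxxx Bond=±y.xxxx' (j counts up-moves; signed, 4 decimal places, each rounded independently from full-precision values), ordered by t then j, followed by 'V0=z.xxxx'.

(0,0): Delta=0.3204 Bond=2.8414
(1,0): Delta=-1.0459 Bond=31.5880
(1,1): Delta=0.6068 Bond=-8.5103
V0=12.7730

Under the risk-neutral measure, an up-move has probability p* = (R−d)/(u−d) = 0.7077 and values discount at R = 1.13.
Terminal values V(2,·): V(2,0)=21.1400, V(2,1)=7.0200, V(2,2)=23.1600
Node (1,0) S=20.7700: V=(p*·7.0200+(1−p*)·21.1400)/1.13=9.8649; Δ=(7.0200−21.1400)/(27.4164−13.9159)=-1.0459; B=V−Δ·S=31.5880
Node (1,1) S=40.9200: V=(p*·23.1600+(1−p*)·7.0200)/1.13=16.3205; Δ=(23.1600−7.0200)/(54.0144−27.4164)=0.6068; B=V−Δ·S=-8.5103
Node (0,0) S=31.0000: V=(p*·16.3205+(1−p*)·9.8649)/1.13=12.7730; Δ=(16.3205−9.8649)/(40.9200−20.7700)=0.3204; B=V−Δ·S=2.8414
Self-financing check: at every node Δ·S+B equals the discounted successor values.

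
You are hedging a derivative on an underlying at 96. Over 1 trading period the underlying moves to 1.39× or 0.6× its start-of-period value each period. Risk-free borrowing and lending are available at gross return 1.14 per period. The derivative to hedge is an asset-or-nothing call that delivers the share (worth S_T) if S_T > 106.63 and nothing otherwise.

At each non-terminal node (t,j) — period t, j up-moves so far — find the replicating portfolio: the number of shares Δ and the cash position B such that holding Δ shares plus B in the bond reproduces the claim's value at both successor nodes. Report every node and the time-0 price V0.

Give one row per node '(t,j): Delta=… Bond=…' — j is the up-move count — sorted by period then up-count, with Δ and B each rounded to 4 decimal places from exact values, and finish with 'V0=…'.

(0,0): Delta=1.7595 Bond=-88.9007
V0=80.0107

No-arbitrage ⇒ martingale measure with p* = (R−d)/(u−d) = 0.6835.
Terminal payoffs: V(1,0)=0.0000, V(1,1)=133.4400
  t=0,j=0: stock 96.0000 → up 133.4400 (V=133.4400), down 57.6000 (V=0.0000). Price 80.0107; hedge Δ=1.7595, bond B=-88.9007.
The time-0 hedge costs 80.0107, which is the no-arbitrage price.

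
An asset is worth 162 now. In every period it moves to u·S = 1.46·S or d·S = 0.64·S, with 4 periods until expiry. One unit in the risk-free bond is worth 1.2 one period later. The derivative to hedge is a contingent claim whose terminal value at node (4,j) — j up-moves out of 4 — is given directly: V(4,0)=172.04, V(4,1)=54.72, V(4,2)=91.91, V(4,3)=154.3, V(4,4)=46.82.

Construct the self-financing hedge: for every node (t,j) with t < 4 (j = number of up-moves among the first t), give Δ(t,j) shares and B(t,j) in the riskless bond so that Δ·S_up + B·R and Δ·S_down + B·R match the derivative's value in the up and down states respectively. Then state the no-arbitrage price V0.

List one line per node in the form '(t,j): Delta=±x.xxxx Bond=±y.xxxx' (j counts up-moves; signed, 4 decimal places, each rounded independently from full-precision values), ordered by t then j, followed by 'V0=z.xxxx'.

Since d<R<u, set p* = (R−d)/(u−d) = 0.6829; price each node as the discounted p*-expectation of its children.
Terminal payoffs: V(4,0)=172.0400, V(4,1)=54.7200, V(4,2)=91.9100, V(4,3)=154.3000, V(4,4)=46.8200
  t=3,j=0: stock 42.4673 → up 62.0023 (V=54.7200), down 27.1791 (V=172.0400). Price 76.5992; hedge Δ=-3.3690, bond B=219.6724.
  t=3,j=1: stock 96.8786 → up 141.4427 (V=91.9100), down 62.0023 (V=54.7200). Price 66.7650; hedge Δ=0.4681, bond B=21.4114.
  t=3,j=2: stock 221.0043 → up 322.6663 (V=154.3000), down 141.4427 (V=91.9100). Price 112.0982; hedge Δ=0.3443, bond B=36.0128.
  t=3,j=3: stock 504.1660 → up 736.0824 (V=46.8200), down 322.6663 (V=154.3000). Price 67.4159; hedge Δ=-0.2600, bond B=198.4890.
  t=2,j=0: stock 66.3552 → up 96.8786 (V=66.7650), down 42.4673 (V=76.5992). Price 58.2360; hedge Δ=-0.1807, bond B=70.2288.
  t=2,j=1: stock 151.3728 → up 221.0043 (V=112.0982), down 96.8786 (V=66.7650). Price 81.4369; hedge Δ=0.3652, bond B=26.1526.
  t=2,j=2: stock 345.3192 → up 504.1660 (V=67.4159), down 221.0043 (V=112.0982). Price 67.9862; hedge Δ=-0.1578, bond B=122.4768.
  t=1,j=0: stock 103.6800 → up 151.3728 (V=81.4369), down 66.3552 (V=58.2360). Price 61.7337; hedge Δ=0.2729, bond B=33.4400.
  t=1,j=1: stock 236.5200 → up 345.3192 (V=67.9862), down 151.3728 (V=81.4369). Price 60.2092; hedge Δ=-0.0694, bond B=76.6125.
  t=0,j=0: stock 162.0000 → up 236.5200 (V=60.2092), down 103.6800 (V=61.7337). Price 50.5772; hedge Δ=-0.0115, bond B=52.4364.
Self-financing check: at every node Δ·S+B equals the discounted successor values.

(0,0): Delta=-0.0115 Bond=52.4364
(1,0): Delta=0.2729 Bond=33.4400
(1,1): Delta=-0.0694 Bond=76.6125
(2,0): Delta=-0.1807 Bond=70.2288
(2,1): Delta=0.3652 Bond=26.1526
(2,2): Delta=-0.1578 Bond=122.4768
(3,0): Delta=-3.3690 Bond=219.6724
(3,1): Delta=0.4681 Bond=21.4114
(3,2): Delta=0.3443 Bond=36.0128
(3,3): Delta=-0.2600 Bond=198.4890
V0=50.5772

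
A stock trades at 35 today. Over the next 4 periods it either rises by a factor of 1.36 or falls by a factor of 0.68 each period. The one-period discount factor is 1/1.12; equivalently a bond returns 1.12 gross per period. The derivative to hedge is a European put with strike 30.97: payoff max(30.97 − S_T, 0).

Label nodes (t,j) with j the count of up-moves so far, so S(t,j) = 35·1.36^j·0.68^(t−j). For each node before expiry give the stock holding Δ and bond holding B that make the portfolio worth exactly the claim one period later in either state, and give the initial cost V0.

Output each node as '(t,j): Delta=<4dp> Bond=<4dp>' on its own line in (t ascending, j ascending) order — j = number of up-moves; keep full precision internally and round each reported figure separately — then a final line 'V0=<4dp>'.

Since d<R<u, set p* = (R−d)/(u−d) = 0.6471; price each node as the discounted p*-expectation of its children.
At expiry t=4: V(4,0)=23.4865, V(4,1)=16.0030, V(4,2)=1.0361, V(4,3)=0.0000, V(4,4)=0.0000
(3,0): S=11.0051. Δ = (V_up−V_dn)/(S_up−S_dn) = (16.0030−23.4865)/(14.9670−7.4835) = -1.0000. V = [p*·16.0030 + (1−p*)·23.4865]/1.12 = 16.6467. B = V − Δ·S = 27.6518.
(3,1): S=22.0102. Δ = (V_up−V_dn)/(S_up−S_dn) = (1.0361−16.0030)/(29.9339−14.9670) = -1.0000. V = [p*·1.0361 + (1−p*)·16.0030]/1.12 = 5.6415. B = V − Δ·S = 27.6518.
(3,2): S=44.0205. Δ = (V_up−V_dn)/(S_up−S_dn) = (0.0000−1.0361)/(59.8679−29.9339) = -0.0346. V = [p*·0.0000 + (1−p*)·1.0361]/1.12 = 0.3265. B = V − Δ·S = 1.8501.
(3,3): S=88.0410. Δ = (V_up−V_dn)/(S_up−S_dn) = (0.0000−0.0000)/(119.7357−59.8679) = 0.0000. V = [p*·0.0000 + (1−p*)·0.0000]/1.12 = 0.0000. B = V − Δ·S = 0.0000.
(2,0): S=16.1840. Δ = (V_up−V_dn)/(S_up−S_dn) = (5.6415−16.6467)/(22.0102−11.0051) = -1.0000. V = [p*·5.6415 + (1−p*)·16.6467]/1.12 = 8.5051. B = V − Δ·S = 24.6891.
(2,1): S=32.3680. Δ = (V_up−V_dn)/(S_up−S_dn) = (0.3265−5.6415)/(44.0205−22.0102) = -0.2415. V = [p*·0.3265 + (1−p*)·5.6415]/1.12 = 1.9664. B = V − Δ·S = 9.7827.
(2,2): S=64.7360. Δ = (V_up−V_dn)/(S_up−S_dn) = (0.0000−0.3265)/(88.0410−44.0205) = -0.0074. V = [p*·0.0000 + (1−p*)·0.3265]/1.12 = 0.1029. B = V − Δ·S = 0.5830.
(1,0): S=23.8000. Δ = (V_up−V_dn)/(S_up−S_dn) = (1.9664−8.5051)/(32.3680−16.1840) = -0.4040. V = [p*·1.9664 + (1−p*)·8.5051]/1.12 = 3.8162. B = V − Δ·S = 13.4319.
(1,1): S=47.6000. Δ = (V_up−V_dn)/(S_up−S_dn) = (0.1029−1.9664)/(64.7360−32.3680) = -0.0576. V = [p*·0.1029 + (1−p*)·1.9664]/1.12 = 0.6791. B = V − Δ·S = 3.4196.
(0,0): S=35.0000. Δ = (V_up−V_dn)/(S_up−S_dn) = (0.6791−3.8162)/(47.6000−23.8000) = -0.1318. V = [p*·0.6791 + (1−p*)·3.8162]/1.12 = 1.5949. B = V − Δ·S = 6.2084.
The time-0 hedge costs 1.5949, which is the no-arbitrage price.

(0,0): Delta=-0.1318 Bond=6.2084
(1,0): Delta=-0.4040 Bond=13.4319
(1,1): Delta=-0.0576 Bond=3.4196
(2,0): Delta=-1.0000 Bond=24.6891
(2,1): Delta=-0.2415 Bond=9.7827
(2,2): Delta=-0.0074 Bond=0.5830
(3,0): Delta=-1.0000 Bond=27.6518
(3,1): Delta=-1.0000 Bond=27.6518
(3,2): Delta=-0.0346 Bond=1.8501
(3,3): Delta=0.0000 Bond=0.0000
V0=1.5949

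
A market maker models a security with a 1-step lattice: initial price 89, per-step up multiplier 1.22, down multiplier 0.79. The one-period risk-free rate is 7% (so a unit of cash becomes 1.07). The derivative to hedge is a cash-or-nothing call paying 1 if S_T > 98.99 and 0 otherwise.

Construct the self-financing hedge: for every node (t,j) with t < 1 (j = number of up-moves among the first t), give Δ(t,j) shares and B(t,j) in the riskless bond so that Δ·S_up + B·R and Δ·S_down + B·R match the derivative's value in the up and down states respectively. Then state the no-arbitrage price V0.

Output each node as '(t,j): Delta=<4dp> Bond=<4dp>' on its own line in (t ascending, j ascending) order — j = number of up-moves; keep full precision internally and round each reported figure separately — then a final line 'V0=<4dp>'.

(0,0): Delta=0.0261 Bond=-1.7170
V0=0.6086

Risk-neutral probability p* = (R−d)/(u−d) = (1.07−0.79)/(1.22−0.79) = 0.6512.
At expiry t=1: V(1,0)=0.0000, V(1,1)=1.0000
(0,0): S=89.0000. Δ = (V_up−V_dn)/(S_up−S_dn) = (1.0000−0.0000)/(108.5800−70.3100) = 0.0261. V = [p*·1.0000 + (1−p*)·0.0000]/1.07 = 0.6086. B = V − Δ·S = -1.7170.
The time-0 hedge costs 0.6086, which is the no-arbitrage price.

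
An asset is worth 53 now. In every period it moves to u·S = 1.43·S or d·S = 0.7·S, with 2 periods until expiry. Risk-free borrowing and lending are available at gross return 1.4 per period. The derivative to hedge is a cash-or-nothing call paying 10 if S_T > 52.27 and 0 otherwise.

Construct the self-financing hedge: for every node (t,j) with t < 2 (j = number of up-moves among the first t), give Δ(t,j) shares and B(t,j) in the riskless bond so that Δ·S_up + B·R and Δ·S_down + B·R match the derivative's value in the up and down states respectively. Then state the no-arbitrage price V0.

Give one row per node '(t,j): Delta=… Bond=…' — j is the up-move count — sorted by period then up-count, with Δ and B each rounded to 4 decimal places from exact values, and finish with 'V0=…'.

(0,0): Delta=0.0076 Bond=4.6913
(1,0): Delta=0.3692 Bond=-6.8493
(1,1): Delta=0.0000 Bond=7.1429
V0=5.0934

No-arbitrage ⇒ martingale measure with p* = (R−d)/(u−d) = 0.9589.
At expiry t=2: V(2,0)=0.0000, V(2,1)=10.0000, V(2,2)=10.0000
  t=1,j=0: stock 37.1000 → up 53.0530 (V=10.0000), down 25.9700 (V=0.0000). Price 6.8493; hedge Δ=0.3692, bond B=-6.8493.
  t=1,j=1: stock 75.7900 → up 108.3797 (V=10.0000), down 53.0530 (V=10.0000). Price 7.1429; hedge Δ=0.0000, bond B=7.1429.
  t=0,j=0: stock 53.0000 → up 75.7900 (V=7.1429), down 37.1000 (V=6.8493). Price 5.0934; hedge Δ=0.0076, bond B=4.6913.
Self-financing check: at every node Δ·S+B equals the discounted successor values.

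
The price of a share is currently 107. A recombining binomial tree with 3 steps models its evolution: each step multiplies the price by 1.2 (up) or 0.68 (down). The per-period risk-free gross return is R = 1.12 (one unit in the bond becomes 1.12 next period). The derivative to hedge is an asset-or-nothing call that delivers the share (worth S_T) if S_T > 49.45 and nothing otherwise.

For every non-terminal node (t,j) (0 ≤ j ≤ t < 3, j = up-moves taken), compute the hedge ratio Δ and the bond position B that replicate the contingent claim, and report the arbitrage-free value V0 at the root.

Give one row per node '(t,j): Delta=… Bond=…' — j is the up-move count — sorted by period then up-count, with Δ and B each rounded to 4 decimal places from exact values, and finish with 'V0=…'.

Since d<R<u, set p* = (R−d)/(u−d) = 0.8462; price each node as the discounted p*-expectation of its children.
Terminal payoffs: V(3,0)=0.0000, V(3,1)=59.3722, V(3,2)=104.7744, V(3,3)=184.8960
Node (2,0) S=49.4768: V=(p*·59.3722+(1−p*)·0.0000)/1.12=44.8553; Δ=(59.3722−0.0000)/(59.3722−33.6442)=2.3077; B=V−Δ·S=-69.3219
Node (2,1) S=87.3120: V=(p*·104.7744+(1−p*)·59.3722)/1.12=87.3120; Δ=(104.7744−59.3722)/(104.7744−59.3722)=1.0000; B=V−Δ·S=0.0000
Node (2,2) S=154.0800: V=(p*·184.8960+(1−p*)·104.7744)/1.12=154.0800; Δ=(184.8960−104.7744)/(184.8960−104.7744)=1.0000; B=V−Δ·S=0.0000
Node (1,0) S=72.7600: V=(p*·87.3120+(1−p*)·44.8553)/1.12=72.1252; Δ=(87.3120−44.8553)/(87.3120−49.4768)=1.1221; B=V−Δ·S=-9.5222
Node (1,1) S=128.4000: V=(p*·154.0800+(1−p*)·87.3120)/1.12=128.4000; Δ=(154.0800−87.3120)/(154.0800−87.3120)=1.0000; B=V−Δ·S=0.0000
Node (0,0) S=107.0000: V=(p*·128.4000+(1−p*)·72.1252)/1.12=106.9128; Δ=(128.4000−72.1252)/(128.4000−72.7600)=1.0114; B=V−Δ·S=-1.3080
Root portfolio cost Δ·107+B reproduces V0=106.9128.

(0,0): Delta=1.0114 Bond=-1.3080
(1,0): Delta=1.1221 Bond=-9.5222
(1,1): Delta=1.0000 Bond=0.0000
(2,0): Delta=2.3077 Bond=-69.3219
(2,1): Delta=1.0000 Bond=0.0000
(2,2): Delta=1.0000 Bond=0.0000
V0=106.9128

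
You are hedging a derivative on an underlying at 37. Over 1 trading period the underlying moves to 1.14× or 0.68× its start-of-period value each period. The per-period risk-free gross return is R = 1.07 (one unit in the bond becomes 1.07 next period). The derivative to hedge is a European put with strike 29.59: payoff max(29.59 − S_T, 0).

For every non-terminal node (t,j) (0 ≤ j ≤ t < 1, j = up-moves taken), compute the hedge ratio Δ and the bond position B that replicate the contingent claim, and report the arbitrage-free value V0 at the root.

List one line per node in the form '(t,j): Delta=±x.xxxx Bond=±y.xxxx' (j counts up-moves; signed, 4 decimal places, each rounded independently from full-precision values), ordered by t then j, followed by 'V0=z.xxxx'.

(0,0): Delta=-0.2603 Bond=10.2605
V0=0.6300

Since d<R<u, set p* = (R−d)/(u−d) = 0.8478; price each node as the discounted p*-expectation of its children.
Payoff layer (t=1): V(1,0)=4.4300, V(1,1)=0.0000
Node (0,0) S=37.0000: V=(p*·0.0000+(1−p*)·4.4300)/1.07=0.6300; Δ=(0.0000−4.4300)/(42.1800−25.1600)=-0.2603; B=V−Δ·S=10.2605
Each (Δ,B) replicates both successor values, so the strategy is self-financing and V0 is arbitrage-free.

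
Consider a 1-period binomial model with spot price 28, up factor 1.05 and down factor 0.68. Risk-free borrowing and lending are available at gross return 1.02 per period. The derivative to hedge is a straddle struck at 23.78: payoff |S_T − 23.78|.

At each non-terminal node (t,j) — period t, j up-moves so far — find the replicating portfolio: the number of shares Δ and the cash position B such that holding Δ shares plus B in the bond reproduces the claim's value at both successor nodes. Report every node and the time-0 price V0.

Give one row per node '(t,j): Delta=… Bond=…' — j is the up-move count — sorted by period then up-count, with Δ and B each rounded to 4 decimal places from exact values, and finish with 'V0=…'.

(0,0): Delta=0.0849 Bond=3.0615
V0=5.4399

Under the risk-neutral measure, an up-move has probability p* = (R−d)/(u−d) = 0.9189 and values discount at R = 1.02.
Terminal payoffs: V(1,0)=4.7400, V(1,1)=5.6200
  t=0,j=0: stock 28.0000 → up 29.4000 (V=5.6200), down 19.0400 (V=4.7400). Price 5.4399; hedge Δ=0.0849, bond B=3.0615.
Each (Δ,B) replicates both successor values, so the strategy is self-financing and V0 is arbitrage-free.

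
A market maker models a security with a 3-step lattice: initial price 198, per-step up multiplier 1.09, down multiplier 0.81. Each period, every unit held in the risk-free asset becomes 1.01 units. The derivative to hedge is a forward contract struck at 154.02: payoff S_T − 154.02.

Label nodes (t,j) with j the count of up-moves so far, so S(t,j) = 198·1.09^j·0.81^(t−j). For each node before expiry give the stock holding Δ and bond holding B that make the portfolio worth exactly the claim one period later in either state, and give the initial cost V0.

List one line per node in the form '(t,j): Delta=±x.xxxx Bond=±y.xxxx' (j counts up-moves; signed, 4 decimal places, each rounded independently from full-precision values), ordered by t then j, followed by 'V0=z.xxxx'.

No-arbitrage ⇒ martingale measure with p* = (R−d)/(u−d) = 0.7143.
Terminal payoffs: V(3,0)=-48.7947, V(3,1)=-12.4205, V(3,2)=36.5275, V(3,3)=102.3957
  t=2,j=0: stock 129.9078 → up 141.5995 (V=-12.4205), down 105.2253 (V=-48.7947). Price -22.5872; hedge Δ=1.0000, bond B=-152.4950.
  t=2,j=1: stock 174.8142 → up 190.5475 (V=36.5275), down 141.5995 (V=-12.4205). Price 22.3192; hedge Δ=1.0000, bond B=-152.4950.
  t=2,j=2: stock 235.2438 → up 256.4157 (V=102.3957), down 190.5475 (V=36.5275). Price 82.7488; hedge Δ=1.0000, bond B=-152.4950.
  t=1,j=0: stock 160.3800 → up 174.8142 (V=22.3192), down 129.9078 (V=-22.5872). Price 9.3948; hedge Δ=1.0000, bond B=-150.9852.
  t=1,j=1: stock 215.8200 → up 235.2438 (V=82.7488), down 174.8142 (V=22.3192). Price 64.8348; hedge Δ=1.0000, bond B=-150.9852.
  t=0,j=0: stock 198.0000 → up 215.8200 (V=64.8348), down 160.3800 (V=9.3948). Price 48.5097; hedge Δ=1.0000, bond B=-149.4903.
Check: Δ(0,0)·S0 + B(0,0) = 48.5097 = V0.

(0,0): Delta=1.0000 Bond=-149.4903
(1,0): Delta=1.0000 Bond=-150.9852
(1,1): Delta=1.0000 Bond=-150.9852
(2,0): Delta=1.0000 Bond=-152.4950
(2,1): Delta=1.0000 Bond=-152.4950
(2,2): Delta=1.0000 Bond=-152.4950
V0=48.5097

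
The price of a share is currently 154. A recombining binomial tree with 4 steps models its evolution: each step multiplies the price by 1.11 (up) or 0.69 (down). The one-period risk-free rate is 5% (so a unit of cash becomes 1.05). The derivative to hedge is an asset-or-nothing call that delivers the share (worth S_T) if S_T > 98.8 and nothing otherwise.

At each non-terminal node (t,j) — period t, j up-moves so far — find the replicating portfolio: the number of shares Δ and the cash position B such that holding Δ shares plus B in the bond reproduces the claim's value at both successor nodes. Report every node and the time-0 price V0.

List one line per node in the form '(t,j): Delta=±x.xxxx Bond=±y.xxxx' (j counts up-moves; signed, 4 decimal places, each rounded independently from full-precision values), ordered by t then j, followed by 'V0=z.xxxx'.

The replicating-portfolio and risk-neutral prices coincide; use p* = (1.05−0.69)/(1.11−0.69) = 0.8571 for the latter.
At expiry t=4: V(4,0)=0.0000, V(4,1)=0.0000, V(4,2)=0.0000, V(4,3)=145.3245, V(4,4)=233.7828
(3,0): S=50.5904. Δ = (V_up−V_dn)/(S_up−S_dn) = (0.0000−0.0000)/(56.1553−34.9074) = 0.0000. V = [p*·0.0000 + (1−p*)·0.0000]/1.05 = 0.0000. B = V − Δ·S = 0.0000.
(3,1): S=81.3845. Δ = (V_up−V_dn)/(S_up−S_dn) = (0.0000−0.0000)/(90.3368−56.1553) = 0.0000. V = [p*·0.0000 + (1−p*)·0.0000]/1.05 = 0.0000. B = V − Δ·S = 0.0000.
(3,2): S=130.9229. Δ = (V_up−V_dn)/(S_up−S_dn) = (145.3245−0.0000)/(145.3245−90.3368) = 2.6429. V = [p*·145.3245 + (1−p*)·0.0000]/1.05 = 118.6322. B = V − Δ·S = -227.3784.
(3,3): S=210.6152. Δ = (V_up−V_dn)/(S_up−S_dn) = (233.7828−145.3245)/(233.7828−145.3245) = 1.0000. V = [p*·233.7828 + (1−p*)·145.3245]/1.05 = 210.6152. B = V − Δ·S = 0.0000.
(2,0): S=73.3194. Δ = (V_up−V_dn)/(S_up−S_dn) = (0.0000−0.0000)/(81.3845−50.5904) = 0.0000. V = [p*·0.0000 + (1−p*)·0.0000]/1.05 = 0.0000. B = V − Δ·S = 0.0000.
(2,1): S=117.9486. Δ = (V_up−V_dn)/(S_up−S_dn) = (118.6322−0.0000)/(130.9229−81.3845) = 2.3948. V = [p*·118.6322 + (1−p*)·0.0000]/1.05 = 96.8426. B = V − Δ·S = -185.6150.
(2,2): S=189.7434. Δ = (V_up−V_dn)/(S_up−S_dn) = (210.6152−118.6322)/(210.6152−130.9229) = 1.1542. V = [p*·210.6152 + (1−p*)·118.6322]/1.05 = 188.0712. B = V − Δ·S = -30.9358.
(1,0): S=106.2600. Δ = (V_up−V_dn)/(S_up−S_dn) = (96.8426−0.0000)/(117.9486−73.3194) = 2.1699. V = [p*·96.8426 + (1−p*)·0.0000]/1.05 = 79.0552. B = V − Δ·S = -151.5225.
(1,1): S=170.9400. Δ = (V_up−V_dn)/(S_up−S_dn) = (188.0712−96.8426)/(189.7434−117.9486) = 1.2707. V = [p*·188.0712 + (1−p*)·96.8426]/1.05 = 166.7034. B = V − Δ·S = -50.5075.
(0,0): S=154.0000. Δ = (V_up−V_dn)/(S_up−S_dn) = (166.7034−79.0552)/(170.9400−106.2600) = 1.3551. V = [p*·166.7034 + (1−p*)·79.0552]/1.05 = 146.8402. B = V − Δ·S = -61.8459.
Each (Δ,B) replicates both successor values, so the strategy is self-financing and V0 is arbitrage-free.

(0,0): Delta=1.3551 Bond=-61.8459
(1,0): Delta=2.1699 Bond=-151.5225
(1,1): Delta=1.2707 Bond=-50.5075
(2,0): Delta=0.0000 Bond=0.0000
(2,1): Delta=2.3948 Bond=-185.6150
(2,2): Delta=1.1542 Bond=-30.9358
(3,0): Delta=0.0000 Bond=0.0000
(3,1): Delta=0.0000 Bond=0.0000
(3,2): Delta=2.6429 Bond=-227.3784
(3,3): Delta=1.0000 Bond=0.0000
V0=146.8402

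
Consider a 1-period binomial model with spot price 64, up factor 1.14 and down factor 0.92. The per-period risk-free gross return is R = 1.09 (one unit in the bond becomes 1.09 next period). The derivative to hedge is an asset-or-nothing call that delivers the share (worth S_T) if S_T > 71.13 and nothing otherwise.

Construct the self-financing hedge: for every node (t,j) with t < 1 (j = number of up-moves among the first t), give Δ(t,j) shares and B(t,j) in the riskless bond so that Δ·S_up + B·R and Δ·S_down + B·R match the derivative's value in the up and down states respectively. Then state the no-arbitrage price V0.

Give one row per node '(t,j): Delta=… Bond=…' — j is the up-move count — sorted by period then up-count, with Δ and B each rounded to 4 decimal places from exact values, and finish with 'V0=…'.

Risk-neutral probability p* = (R−d)/(u−d) = (1.09−0.92)/(1.14−0.92) = 0.7727.
Terminal payoffs: V(1,0)=0.0000, V(1,1)=72.9600
(0,0): S=64.0000. Δ = (V_up−V_dn)/(S_up−S_dn) = (72.9600−0.0000)/(72.9600−58.8800) = 5.1818. V = [p*·72.9600 + (1−p*)·0.0000]/1.09 = 51.7231. B = V − Δ·S = -279.9133.
Each (Δ,B) replicates both successor values, so the strategy is self-financing and V0 is arbitrage-free.

(0,0): Delta=5.1818 Bond=-279.9133
V0=51.7231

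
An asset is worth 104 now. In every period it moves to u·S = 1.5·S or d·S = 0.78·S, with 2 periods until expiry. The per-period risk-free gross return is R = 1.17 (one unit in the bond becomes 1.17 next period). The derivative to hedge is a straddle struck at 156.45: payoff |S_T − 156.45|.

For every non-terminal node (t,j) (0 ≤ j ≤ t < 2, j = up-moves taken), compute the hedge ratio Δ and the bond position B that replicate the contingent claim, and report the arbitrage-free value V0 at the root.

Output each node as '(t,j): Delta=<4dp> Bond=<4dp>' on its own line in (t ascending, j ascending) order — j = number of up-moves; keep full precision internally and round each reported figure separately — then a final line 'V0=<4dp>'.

No-arbitrage ⇒ martingale measure with p* = (R−d)/(u−d) = 0.5417.
At expiry t=2: V(2,0)=93.1764, V(2,1)=34.7700, V(2,2)=77.5500
  t=1,j=0: stock 81.1200 → up 121.6800 (V=34.7700), down 63.2736 (V=93.1764). Price 52.5979; hedge Δ=-1.0000, bond B=133.7179.
  t=1,j=1: stock 156.0000 → up 234.0000 (V=77.5500), down 121.6800 (V=34.7700). Price 49.5235; hedge Δ=0.3809, bond B=-9.8932.
  t=0,j=0: stock 104.0000 → up 156.0000 (V=49.5235), down 81.1200 (V=52.5979). Price 43.5322; hedge Δ=-0.0411, bond B=47.8022.
Check: Δ(0,0)·S0 + B(0,0) = 43.5322 = V0.

(0,0): Delta=-0.0411 Bond=47.8022
(1,0): Delta=-1.0000 Bond=133.7179
(1,1): Delta=0.3809 Bond=-9.8932
V0=43.5322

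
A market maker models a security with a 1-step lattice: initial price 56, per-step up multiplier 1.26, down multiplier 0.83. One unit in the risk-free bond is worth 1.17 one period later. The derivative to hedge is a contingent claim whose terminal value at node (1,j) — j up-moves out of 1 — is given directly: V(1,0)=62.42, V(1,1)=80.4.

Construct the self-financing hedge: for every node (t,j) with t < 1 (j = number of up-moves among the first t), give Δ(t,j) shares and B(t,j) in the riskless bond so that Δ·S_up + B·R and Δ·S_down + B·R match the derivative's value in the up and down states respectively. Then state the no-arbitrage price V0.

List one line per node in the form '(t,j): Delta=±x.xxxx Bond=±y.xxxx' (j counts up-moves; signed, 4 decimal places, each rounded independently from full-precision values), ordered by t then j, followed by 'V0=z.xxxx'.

(0,0): Delta=0.7467 Bond=23.6875
V0=65.5015

Risk-neutral probability p* = (R−d)/(u−d) = (1.17−0.83)/(1.26−0.83) = 0.7907.
Terminal values V(1,·): V(1,0)=62.4200, V(1,1)=80.4000
  t=0,j=0: stock 56.0000 → up 70.5600 (V=80.4000), down 46.4800 (V=62.4200). Price 65.5015; hedge Δ=0.7467, bond B=23.6875.
Root portfolio cost Δ·56+B reproduces V0=65.5015.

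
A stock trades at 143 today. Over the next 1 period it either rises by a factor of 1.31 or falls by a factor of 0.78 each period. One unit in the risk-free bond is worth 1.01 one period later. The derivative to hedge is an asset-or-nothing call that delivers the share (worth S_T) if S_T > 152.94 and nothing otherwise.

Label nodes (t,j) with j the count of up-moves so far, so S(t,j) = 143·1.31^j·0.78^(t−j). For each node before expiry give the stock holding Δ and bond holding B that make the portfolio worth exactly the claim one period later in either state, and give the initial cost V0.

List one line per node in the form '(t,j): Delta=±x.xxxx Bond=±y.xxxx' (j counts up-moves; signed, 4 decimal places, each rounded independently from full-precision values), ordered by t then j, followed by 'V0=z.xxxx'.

(0,0): Delta=2.4717 Bond=-272.9636
V0=80.4893

Risk-neutral probability p* = (R−d)/(u−d) = (1.01−0.78)/(1.31−0.78) = 0.4340.
Terminal payoffs: V(1,0)=0.0000, V(1,1)=187.3300
Node (0,0) S=143.0000: V=(p*·187.3300+(1−p*)·0.0000)/1.01=80.4893; Δ=(187.3300−0.0000)/(187.3300−111.5400)=2.4717; B=V−Δ·S=-272.9636
Self-financing check: at every node Δ·S+B equals the discounted successor values.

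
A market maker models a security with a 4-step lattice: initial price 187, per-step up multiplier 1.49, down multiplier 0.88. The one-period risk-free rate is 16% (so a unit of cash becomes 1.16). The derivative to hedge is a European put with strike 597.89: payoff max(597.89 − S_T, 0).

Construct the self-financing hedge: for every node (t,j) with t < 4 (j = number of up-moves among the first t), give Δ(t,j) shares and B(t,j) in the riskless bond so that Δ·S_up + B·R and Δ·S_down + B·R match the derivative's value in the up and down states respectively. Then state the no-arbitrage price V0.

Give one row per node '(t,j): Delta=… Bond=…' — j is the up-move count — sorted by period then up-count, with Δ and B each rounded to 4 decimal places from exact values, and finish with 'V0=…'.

(0,0): Delta=-0.8241 Bond=305.2584
(1,0): Delta=-1.0000 Bond=383.0428
(1,1): Delta=-0.7017 Bond=319.9881
(2,0): Delta=-1.0000 Bond=444.3297
(2,1): Delta=-1.0000 Bond=444.3297
(2,2): Delta=-0.4940 Bond=284.9815
(3,0): Delta=-1.0000 Bond=515.4224
(3,1): Delta=-1.0000 Bond=515.4224
(3,2): Delta=-1.0000 Bond=515.4224
(3,3): Delta=-0.1419 Bond=112.7269
V0=151.1483

Since d<R<u, set p* = (R−d)/(u−d) = 0.4590; price each node as the discounted p*-expectation of its children.
At expiry t=4: V(4,0)=485.7470, V(4,1)=408.0115, V(4,2)=276.3911, V(4,3)=53.5339, V(4,4)=0.0000
(3,0): S=127.4353. Δ = (V_up−V_dn)/(S_up−S_dn) = (408.0115−485.7470)/(189.8785−112.1430) = -1.0000. V = [p*·408.0115 + (1−p*)·485.7470]/1.16 = 387.9871. B = V − Δ·S = 515.4224.
(3,1): S=215.7711. Δ = (V_up−V_dn)/(S_up−S_dn) = (276.3911−408.0115)/(321.4989−189.8785) = -1.0000. V = [p*·276.3911 + (1−p*)·408.0115]/1.16 = 299.6513. B = V − Δ·S = 515.4224.
(3,2): S=365.3397. Δ = (V_up−V_dn)/(S_up−S_dn) = (53.5339−276.3911)/(544.3561−321.4989) = -1.0000. V = [p*·53.5339 + (1−p*)·276.3911]/1.16 = 150.0828. B = V − Δ·S = 515.4224.
(3,3): S=618.5865. Δ = (V_up−V_dn)/(S_up−S_dn) = (0.0000−53.5339)/(921.6938−544.3561) = -0.1419. V = [p*·0.0000 + (1−p*)·53.5339]/1.16 = 24.9664. B = V − Δ·S = 112.7269.
(2,0): S=144.8128. Δ = (V_up−V_dn)/(S_up−S_dn) = (299.6513−387.9871)/(215.7711−127.4353) = -1.0000. V = [p*·299.6513 + (1−p*)·387.9871]/1.16 = 299.5169. B = V − Δ·S = 444.3297.
(2,1): S=245.1944. Δ = (V_up−V_dn)/(S_up−S_dn) = (150.0828−299.6513)/(365.3397−215.7711) = -1.0000. V = [p*·150.0828 + (1−p*)·299.6513]/1.16 = 199.1353. B = V − Δ·S = 444.3297.
(2,2): S=415.1587. Δ = (V_up−V_dn)/(S_up−S_dn) = (24.9664−150.0828)/(618.5865−365.3397) = -0.4940. V = [p*·24.9664 + (1−p*)·150.0828]/1.16 = 79.8727. B = V − Δ·S = 284.9815.
(1,0): S=164.5600. Δ = (V_up−V_dn)/(S_up−S_dn) = (199.1353−299.5169)/(245.1944−144.8128) = -1.0000. V = [p*·199.1353 + (1−p*)·299.5169]/1.16 = 218.4828. B = V − Δ·S = 383.0428.
(1,1): S=278.6300. Δ = (V_up−V_dn)/(S_up−S_dn) = (79.8727−199.1353)/(415.1587−245.1944) = -0.7017. V = [p*·79.8727 + (1−p*)·199.1353]/1.16 = 124.4757. B = V − Δ·S = 319.9881.
(0,0): S=187.0000. Δ = (V_up−V_dn)/(S_up−S_dn) = (124.4757−218.4828)/(278.6300−164.5600) = -0.8241. V = [p*·124.4757 + (1−p*)·218.4828]/1.16 = 151.1483. B = V − Δ·S = 305.2584.
Self-financing check: at every node Δ·S+B equals the discounted successor values.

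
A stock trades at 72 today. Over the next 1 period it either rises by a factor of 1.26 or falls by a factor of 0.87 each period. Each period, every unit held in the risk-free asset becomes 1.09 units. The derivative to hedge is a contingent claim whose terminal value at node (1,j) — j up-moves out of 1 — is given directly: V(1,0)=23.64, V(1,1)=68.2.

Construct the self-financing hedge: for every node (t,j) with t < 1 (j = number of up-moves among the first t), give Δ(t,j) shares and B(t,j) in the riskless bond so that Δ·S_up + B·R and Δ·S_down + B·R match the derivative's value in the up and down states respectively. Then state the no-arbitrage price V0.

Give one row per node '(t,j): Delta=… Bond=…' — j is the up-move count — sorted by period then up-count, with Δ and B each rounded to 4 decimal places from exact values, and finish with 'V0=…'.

Risk-neutral probability p* = (R−d)/(u−d) = (1.09−0.87)/(1.26−0.87) = 0.5641.
Terminal payoffs: V(1,0)=23.6400, V(1,1)=68.2000
Node (0,0) S=72.0000: V=(p*·68.2000+(1−p*)·23.6400)/1.09=44.7490; Δ=(68.2000−23.6400)/(90.7200−62.6400)=1.5869; B=V−Δ·S=-69.5074
Each (Δ,B) replicates both successor values, so the strategy is self-financing and V0 is arbitrage-free.

(0,0): Delta=1.5869 Bond=-69.5074
V0=44.7490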